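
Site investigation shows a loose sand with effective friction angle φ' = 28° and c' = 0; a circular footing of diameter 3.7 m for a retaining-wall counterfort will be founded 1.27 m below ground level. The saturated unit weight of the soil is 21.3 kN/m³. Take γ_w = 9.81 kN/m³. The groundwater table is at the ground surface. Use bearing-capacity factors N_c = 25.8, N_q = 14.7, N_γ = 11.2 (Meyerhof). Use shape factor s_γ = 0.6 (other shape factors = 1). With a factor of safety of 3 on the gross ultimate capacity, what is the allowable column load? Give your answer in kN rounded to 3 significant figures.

Water table at ground surface, so effective unit weight γ' = 21.3 − 9.81 = 11.49 kN/m³ is used throughout; overburden q = 11.49 × 1.27 = 14.592 kPa; the same γ' applies in the ½γBN_γ term.
Surcharge term q·N_q = 14.592 × 14.7 = 214.51 kPa; self-weight term 0.5·γ·B·N_γ·s_γ = 0.5 × 11.49 × 3.7 × 11.2 × 0.6 = 142.84 kPa.
q_ult = 214.51 + 142.84 = 357.35 kPa.
Gross allowable pressure q_all = 357.35 / 3 = 119.12 kPa.
Footing area = 10.7521 m², so allowable column load = 119.12 × 10.7521 = 1280.8 kN.

P_all ≈ 1280 kN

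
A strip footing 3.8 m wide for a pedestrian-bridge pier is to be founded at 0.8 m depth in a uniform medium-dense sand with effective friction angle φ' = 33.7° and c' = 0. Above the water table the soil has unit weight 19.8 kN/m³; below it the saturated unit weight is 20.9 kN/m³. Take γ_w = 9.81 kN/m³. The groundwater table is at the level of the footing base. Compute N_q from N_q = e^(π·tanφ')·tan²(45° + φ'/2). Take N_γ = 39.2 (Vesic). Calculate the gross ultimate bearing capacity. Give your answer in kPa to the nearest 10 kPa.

q_ult ≈ 1280 kPa

tan33.7° = 0.6669, so N_q = e^(π×0.6669)·tan²(61.85°) = 8.127 × 3.493 = 28.39.
Effective surcharge at the founding depth q = γ·D_f = 19.8 × 0.8 = 15.84 kPa.
The water table coincides with the base, so in the self-weight term γ → γ' = 11.09 kN/m³.
q_ult = q·N_q + 0.5·γ·B·N_γ
     = 15.84 × 28.386 + 0.5 × 11.09 × 3.8 × 39.2
     = 449.63 + 825.98 = 1275.6 kPa.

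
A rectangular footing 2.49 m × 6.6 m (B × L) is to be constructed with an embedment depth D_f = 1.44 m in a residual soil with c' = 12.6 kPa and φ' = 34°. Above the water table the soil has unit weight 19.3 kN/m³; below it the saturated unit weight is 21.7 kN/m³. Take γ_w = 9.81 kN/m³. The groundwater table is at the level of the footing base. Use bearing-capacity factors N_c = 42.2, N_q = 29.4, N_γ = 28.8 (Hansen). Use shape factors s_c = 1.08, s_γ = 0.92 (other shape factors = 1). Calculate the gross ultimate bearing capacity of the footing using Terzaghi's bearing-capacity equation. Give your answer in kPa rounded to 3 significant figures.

q_ult ≈ 1780 kPa

Effective surcharge at the founding depth q = γ·D_f = 19.3 × 1.44 = 27.792 kPa.
The water table coincides with the base, so in the self-weight term γ → γ' = 11.89 kN/m³.
q_ult = c·N_c·s_c + q·N_q + 0.5·γ·B·N_γ·s_γ
     = 12.6 × 42.2 × 1.08 + 27.792 × 29.4 + 0.5 × 11.89 × 2.49 × 28.8 × 0.92
     = 574.26 + 817.08 + 392.22 = 1783.6 kPa.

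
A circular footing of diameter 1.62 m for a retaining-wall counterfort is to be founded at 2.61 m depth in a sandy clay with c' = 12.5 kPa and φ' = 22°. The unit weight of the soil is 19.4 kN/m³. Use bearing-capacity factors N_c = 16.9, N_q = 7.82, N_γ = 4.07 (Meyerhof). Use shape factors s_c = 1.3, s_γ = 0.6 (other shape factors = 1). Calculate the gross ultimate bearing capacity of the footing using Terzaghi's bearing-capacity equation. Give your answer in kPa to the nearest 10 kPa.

q = γ·D_f = 19.4 × 2.61 = 50.634 kPa.
c·N_c·s_c = 12.5 × 16.9 × 1.3 = 274.62 kPa
q·N_q = 50.634 × 7.82 = 395.96 kPa
0.5·γ·B·N_γ·s_γ = 0.5 × 19.4 × 1.62 × 4.07 × 0.6 = 38.374 kPa
q_ult = 274.62 + 395.96 + 38.374 = 708.96 kPa.

q_ult ≈ 710 kPa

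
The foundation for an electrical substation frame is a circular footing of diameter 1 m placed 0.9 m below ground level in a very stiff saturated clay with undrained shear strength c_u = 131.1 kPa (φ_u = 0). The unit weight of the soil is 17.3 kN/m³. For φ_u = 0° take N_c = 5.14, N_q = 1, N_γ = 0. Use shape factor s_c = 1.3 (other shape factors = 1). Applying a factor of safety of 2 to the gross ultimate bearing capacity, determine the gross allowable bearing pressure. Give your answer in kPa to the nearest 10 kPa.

q_all ≈ 450 kPa

Overburden at base level: q = 17.3 × 0.9 = 15.57 kPa.
Cohesion term c·N_c·s_c = 131.1 × 5.14 × 1.3 = 876.01 kPa; surcharge term q·N_q = 15.57 × 1 = 15.57 kPa.
q_ult = 876.01 + 15.57 = 891.58 kPa.
q_all = q_ult / FS = 891.58 / 2 = 445.79 kPa.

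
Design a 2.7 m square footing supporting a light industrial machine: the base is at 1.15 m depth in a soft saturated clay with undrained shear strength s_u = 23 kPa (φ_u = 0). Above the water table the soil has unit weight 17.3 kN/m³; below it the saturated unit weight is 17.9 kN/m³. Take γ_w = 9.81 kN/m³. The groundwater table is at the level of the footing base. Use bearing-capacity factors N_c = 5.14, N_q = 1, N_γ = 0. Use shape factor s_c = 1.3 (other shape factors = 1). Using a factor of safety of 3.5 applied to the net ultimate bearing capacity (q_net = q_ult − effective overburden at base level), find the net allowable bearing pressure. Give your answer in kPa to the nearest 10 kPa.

q_all(net) ≈ 40 kPa

Overburden at base level: q = 17.3 × 1.15 = 19.895 kPa.
Cohesion term c·N_c·s_c = 23 × 5.14 × 1.3 = 153.69 kPa; surcharge term q·N_q = 19.895 × 1 = 19.895 kPa.
q_ult = 153.69 + 19.895 = 173.58 kPa.
Net ultimate: q_net = 173.58 − 19.895 = 153.69 kPa.
q_all(net) = 153.69 / 3.5 = 43.91 kPa.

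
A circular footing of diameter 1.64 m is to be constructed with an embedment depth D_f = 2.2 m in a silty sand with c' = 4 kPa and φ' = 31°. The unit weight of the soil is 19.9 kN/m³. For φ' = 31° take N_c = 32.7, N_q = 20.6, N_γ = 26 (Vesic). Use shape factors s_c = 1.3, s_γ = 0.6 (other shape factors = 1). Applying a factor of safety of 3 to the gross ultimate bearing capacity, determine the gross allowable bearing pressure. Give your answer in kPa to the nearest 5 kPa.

Overburden at base level: q = 19.9 × 2.2 = 43.78 kPa.
Cohesion term c·N_c·s_c = 4 × 32.7 × 1.3 = 170.04 kPa; surcharge term q·N_q = 43.78 × 20.6 = 901.87 kPa; self-weight term 0.5·γ·B·N_γ·s_γ = 0.5 × 19.9 × 1.64 × 26 × 0.6 = 254.56 kPa.
q_ult = 170.04 + 901.87 + 254.56 = 1326.5 kPa.
q_all = q_ult / FS = 1326.5 / 3 = 442.16 kPa.

q_all ≈ 440 kPa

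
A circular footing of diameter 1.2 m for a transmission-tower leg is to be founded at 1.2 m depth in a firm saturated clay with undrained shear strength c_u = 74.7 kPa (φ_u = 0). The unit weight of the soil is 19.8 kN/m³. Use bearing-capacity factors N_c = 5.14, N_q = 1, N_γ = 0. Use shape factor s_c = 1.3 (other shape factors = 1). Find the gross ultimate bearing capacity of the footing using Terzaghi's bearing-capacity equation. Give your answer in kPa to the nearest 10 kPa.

Overburden at base level: q = 19.8 × 1.2 = 23.76 kPa.
Cohesion term c·N_c·s_c = 74.7 × 5.14 × 1.3 = 499.15 kPa; surcharge term q·N_q = 23.76 × 1 = 23.76 kPa.
q_ult = 499.15 + 23.76 = 522.91 kPa.

q_ult ≈ 520 kPa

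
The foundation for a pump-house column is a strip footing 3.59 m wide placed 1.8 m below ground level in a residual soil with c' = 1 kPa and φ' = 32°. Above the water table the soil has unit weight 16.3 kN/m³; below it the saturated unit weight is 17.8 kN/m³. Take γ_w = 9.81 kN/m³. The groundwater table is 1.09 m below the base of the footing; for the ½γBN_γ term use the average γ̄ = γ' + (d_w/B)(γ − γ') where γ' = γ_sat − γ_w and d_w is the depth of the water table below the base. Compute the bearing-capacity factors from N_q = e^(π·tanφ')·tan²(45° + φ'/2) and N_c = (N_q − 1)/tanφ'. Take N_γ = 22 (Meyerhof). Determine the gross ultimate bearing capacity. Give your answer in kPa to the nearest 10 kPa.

q_ult ≈ 1130 kPa

tan32° = 0.6249, so N_q = e^(π×0.6249)·tan²(61°) = 7.121 × 3.255 = 23.18.
N_c = (23.18 − 1)/tan32° = 35.49.
q = γ·D_f = 16.3 × 1.8 = 29.34 kPa.
γ' = 7.99 kN/m³; averaging over the depth B below the base, γ̄ = γ' + (d_w/B)(γ − γ') = 10.513 kN/m³.
c·N_c = 1 × 35.49 = 35.49 kPa
q·N_q = 29.34 × 23.177 = 680.01 kPa
0.5·γ·B·N_γ = 0.5 × 10.513 × 3.59 × 22 = 415.16 kPa
q_ult = 35.49 + 680.01 + 415.16 = 1130.7 kPa.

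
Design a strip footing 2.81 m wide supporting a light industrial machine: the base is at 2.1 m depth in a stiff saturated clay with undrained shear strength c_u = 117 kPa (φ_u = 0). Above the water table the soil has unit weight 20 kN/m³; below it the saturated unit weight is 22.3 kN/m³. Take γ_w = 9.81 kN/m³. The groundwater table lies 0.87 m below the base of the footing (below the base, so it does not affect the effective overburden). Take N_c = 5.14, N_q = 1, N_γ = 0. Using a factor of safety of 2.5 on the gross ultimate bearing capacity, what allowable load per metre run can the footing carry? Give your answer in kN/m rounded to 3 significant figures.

q = γ·D_f = 20 × 2.1 = 42 kPa.
c·N_c = 117 × 5.14 = 601.38 kPa
q·N_q = 42 × 1 = 42 kPa
q_ult = 601.38 + 42 = 643.38 kPa.
Gross allowable pressure q_all = 643.38 / 2.5 = 257.35 kPa.
Allowable wall load = q_all × B = 257.35 × 2.81 = 723.16 kN per metre run.

≈ 723 kN/m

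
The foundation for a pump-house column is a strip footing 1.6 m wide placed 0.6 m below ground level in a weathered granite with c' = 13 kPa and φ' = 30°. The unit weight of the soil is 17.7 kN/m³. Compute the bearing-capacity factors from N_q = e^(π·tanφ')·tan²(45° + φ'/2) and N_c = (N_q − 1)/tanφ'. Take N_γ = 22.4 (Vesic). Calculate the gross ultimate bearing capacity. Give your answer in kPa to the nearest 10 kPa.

q_ult ≈ 900 kPa

tan30° = 0.5774, so N_q = e^(π×0.5774)·tan²(60°) = 6.134 × 3.0 = 18.4.
N_c = (18.4 − 1)/tan30° = 30.14.
Effective surcharge at the founding depth q = γ·D_f = 17.7 × 0.6 = 10.62 kPa.
q_ult = c·N_c + q·N_q + 0.5·γ·B·N_γ
     = 13 × 30.14 + 10.62 × 18.401 + 0.5 × 17.7 × 1.6 × 22.4
     = 391.82 + 195.42 + 317.18 = 904.42 kPa.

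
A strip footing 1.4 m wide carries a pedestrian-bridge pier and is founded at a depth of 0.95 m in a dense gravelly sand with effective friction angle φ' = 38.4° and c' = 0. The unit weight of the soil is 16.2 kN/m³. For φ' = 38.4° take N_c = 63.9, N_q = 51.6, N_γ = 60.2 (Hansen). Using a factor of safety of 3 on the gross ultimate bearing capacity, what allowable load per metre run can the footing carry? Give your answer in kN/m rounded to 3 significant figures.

≈ 689 kN/m

Overburden at base level: q = 16.2 × 0.95 = 15.39 kPa.
Surcharge term q·N_q = 15.39 × 51.6 = 794.12 kPa; self-weight term 0.5·γ·B·N_γ = 0.5 × 16.2 × 1.4 × 60.2 = 682.67 kPa.
q_ult = 794.12 + 682.67 = 1476.8 kPa.
Gross allowable pressure q_all = 1476.8 / 3 = 492.26 kPa.
Allowable wall load = q_all × B = 492.26 × 1.4 = 689.17 kN per metre run.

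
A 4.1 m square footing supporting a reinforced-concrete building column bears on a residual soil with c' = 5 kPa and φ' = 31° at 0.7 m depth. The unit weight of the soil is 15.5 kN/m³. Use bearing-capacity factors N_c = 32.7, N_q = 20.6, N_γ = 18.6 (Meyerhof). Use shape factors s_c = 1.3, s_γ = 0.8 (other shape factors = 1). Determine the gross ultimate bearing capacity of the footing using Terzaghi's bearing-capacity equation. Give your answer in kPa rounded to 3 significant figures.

q = γ·D_f = 15.5 × 0.7 = 10.85 kPa.
c·N_c·s_c = 5 × 32.7 × 1.3 = 212.55 kPa
q·N_q = 10.85 × 20.6 = 223.51 kPa
0.5·γ·B·N_γ·s_γ = 0.5 × 15.5 × 4.1 × 18.6 × 0.8 = 472.81 kPa
q_ult = 212.55 + 223.51 + 472.81 = 908.87 kPa.

q_ult ≈ 909 kPa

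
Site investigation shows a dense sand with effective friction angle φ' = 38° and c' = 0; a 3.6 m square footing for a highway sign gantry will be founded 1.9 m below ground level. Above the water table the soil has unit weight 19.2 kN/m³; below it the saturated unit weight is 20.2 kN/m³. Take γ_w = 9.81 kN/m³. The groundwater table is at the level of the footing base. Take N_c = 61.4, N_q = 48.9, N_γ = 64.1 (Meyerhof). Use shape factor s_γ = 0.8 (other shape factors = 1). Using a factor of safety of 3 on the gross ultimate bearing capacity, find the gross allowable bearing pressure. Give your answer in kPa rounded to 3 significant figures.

q_all ≈ 914 kPa

Overburden at base level: q = 19.2 × 1.9 = 36.48 kPa.
Below the base the soil is submerged, so the ½γBN_γ term uses γ' = 20.2 − 9.81 = 10.39 kN/m³.
Surcharge term q·N_q = 36.48 × 48.9 = 1783.9 kPa; self-weight term 0.5·γ·B·N_γ·s_γ = 0.5 × 10.39 × 3.6 × 64.1 × 0.8 = 959.04 kPa.
q_ult = 1783.9 + 959.04 = 2742.9 kPa.
q_all = 2742.9 / 3 = 914.3 kPa.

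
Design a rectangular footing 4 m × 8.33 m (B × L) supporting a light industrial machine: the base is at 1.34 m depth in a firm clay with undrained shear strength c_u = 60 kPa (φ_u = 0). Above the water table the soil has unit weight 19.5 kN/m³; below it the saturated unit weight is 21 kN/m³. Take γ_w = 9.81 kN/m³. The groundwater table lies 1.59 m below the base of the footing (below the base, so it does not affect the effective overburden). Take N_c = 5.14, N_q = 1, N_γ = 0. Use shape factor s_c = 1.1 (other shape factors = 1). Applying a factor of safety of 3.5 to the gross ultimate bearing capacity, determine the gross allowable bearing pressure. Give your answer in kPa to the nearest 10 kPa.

q_all ≈ 100 kPa

q = γ·D_f = 19.5 × 1.34 = 26.13 kPa.
c·N_c·s_c = 60 × 5.14 × 1.1 = 339.24 kPa
q·N_q = 26.13 × 1 = 26.13 kPa
q_ult = 339.24 + 26.13 = 365.37 kPa.
q_all = q_ult / FS = 365.37 / 3.5 = 104.39 kPa.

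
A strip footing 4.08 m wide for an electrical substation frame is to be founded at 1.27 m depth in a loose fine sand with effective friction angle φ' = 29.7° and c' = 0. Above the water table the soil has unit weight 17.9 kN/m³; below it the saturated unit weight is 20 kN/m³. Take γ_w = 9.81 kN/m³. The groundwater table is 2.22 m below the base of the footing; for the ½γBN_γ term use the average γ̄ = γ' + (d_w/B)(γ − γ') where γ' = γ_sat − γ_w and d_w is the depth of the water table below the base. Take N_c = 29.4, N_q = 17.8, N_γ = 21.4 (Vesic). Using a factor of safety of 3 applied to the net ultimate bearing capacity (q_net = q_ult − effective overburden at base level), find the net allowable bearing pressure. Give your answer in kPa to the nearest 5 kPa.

q_all(net) ≈ 335 kPa

q = γ·D_f = 17.9 × 1.27 = 22.733 kPa.
γ' = 10.19 kN/m³; averaging over the depth B below the base, γ̄ = γ' + (d_w/B)(γ − γ') = 14.385 kN/m³.
q·N_q = 22.733 × 17.8 = 404.65 kPa
0.5·γ·B·N_γ = 0.5 × 14.385 × 4.08 × 21.4 = 628 kPa
q_ult = 404.65 + 628 = 1032.6 kPa.
Net ultimate: q_net = 1032.6 − 22.733 = 1009.9 kPa.
q_all(net) = 1009.9 / 3 = 336.64 kPa.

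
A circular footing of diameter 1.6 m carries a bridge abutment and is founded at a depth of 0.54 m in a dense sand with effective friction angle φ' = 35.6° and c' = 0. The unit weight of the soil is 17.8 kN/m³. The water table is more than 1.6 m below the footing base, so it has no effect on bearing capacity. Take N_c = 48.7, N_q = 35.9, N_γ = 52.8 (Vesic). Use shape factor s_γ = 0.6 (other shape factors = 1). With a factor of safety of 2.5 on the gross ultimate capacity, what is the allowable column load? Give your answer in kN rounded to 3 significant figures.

q = γ·D_f = 17.8 × 0.54 = 9.612 kPa.
q·N_q = 9.612 × 35.9 = 345.07 kPa
0.5·γ·B·N_γ·s_γ = 0.5 × 17.8 × 1.6 × 52.8 × 0.6 = 451.12 kPa
q_ult = 345.07 + 451.12 = 796.19 kPa.
Gross allowable pressure q_all = 796.19 / 2.5 = 318.48 kPa.
Footing area = 2.0106 m², so allowable column load = 318.48 × 2.0106 = 640.33 kN.

P_all ≈ 640 kN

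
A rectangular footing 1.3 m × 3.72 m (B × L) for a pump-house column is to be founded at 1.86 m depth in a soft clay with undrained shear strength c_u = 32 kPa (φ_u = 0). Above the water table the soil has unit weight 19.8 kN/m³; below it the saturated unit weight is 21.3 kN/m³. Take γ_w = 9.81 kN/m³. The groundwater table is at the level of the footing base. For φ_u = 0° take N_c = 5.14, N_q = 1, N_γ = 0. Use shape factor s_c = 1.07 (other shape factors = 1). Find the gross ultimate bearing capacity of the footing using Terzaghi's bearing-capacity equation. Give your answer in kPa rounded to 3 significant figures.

q = γ·D_f = 19.8 × 1.86 = 36.828 kPa.
c·N_c·s_c = 32 × 5.14 × 1.07 = 175.99 kPa
q·N_q = 36.828 × 1 = 36.828 kPa
q_ult = 175.99 + 36.828 = 212.82 kPa.

q_ult ≈ 213 kPa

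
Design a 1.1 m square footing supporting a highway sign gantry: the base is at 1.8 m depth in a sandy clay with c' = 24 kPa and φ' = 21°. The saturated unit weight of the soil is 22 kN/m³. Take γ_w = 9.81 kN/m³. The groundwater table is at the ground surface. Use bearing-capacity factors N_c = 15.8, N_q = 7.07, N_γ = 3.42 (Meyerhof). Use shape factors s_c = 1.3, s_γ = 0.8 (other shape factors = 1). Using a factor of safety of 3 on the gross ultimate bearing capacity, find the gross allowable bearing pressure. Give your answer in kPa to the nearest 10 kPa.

q_all ≈ 220 kPa

Water table at ground surface, so effective unit weight γ' = 22 − 9.81 = 12.19 kN/m³ is used throughout; overburden q = 12.19 × 1.8 = 21.942 kPa; the same γ' applies in the ½γBN_γ term.
Cohesion term c·N_c·s_c = 24 × 15.8 × 1.3 = 492.96 kPa; surcharge term q·N_q = 21.942 × 7.07 = 155.13 kPa; self-weight term 0.5·γ·B·N_γ·s_γ = 0.5 × 12.19 × 1.1 × 3.42 × 0.8 = 18.344 kPa.
q_ult = 492.96 + 155.13 + 18.344 = 666.43 kPa.
q_all = 666.43 / 3 = 222.14 kPa.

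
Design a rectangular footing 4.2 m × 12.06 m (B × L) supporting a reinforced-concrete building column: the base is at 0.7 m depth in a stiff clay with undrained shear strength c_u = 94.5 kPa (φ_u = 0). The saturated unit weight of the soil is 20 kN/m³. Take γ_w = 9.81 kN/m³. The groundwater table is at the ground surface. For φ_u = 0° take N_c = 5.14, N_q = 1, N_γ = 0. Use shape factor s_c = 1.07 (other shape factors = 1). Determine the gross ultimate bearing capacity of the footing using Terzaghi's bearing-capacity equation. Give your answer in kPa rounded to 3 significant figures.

q_ult ≈ 527 kPa

γ' = 20 − 9.81 = 10.19 kN/m³ (submerged throughout). q = 10.19 × 0.7 = 7.133 kPa.
c·N_c·s_c = 94.5 × 5.14 × 1.07 = 519.73 kPa
q·N_q = 7.133 × 1 = 7.133 kPa
q_ult = 519.73 + 7.133 = 526.86 kPa.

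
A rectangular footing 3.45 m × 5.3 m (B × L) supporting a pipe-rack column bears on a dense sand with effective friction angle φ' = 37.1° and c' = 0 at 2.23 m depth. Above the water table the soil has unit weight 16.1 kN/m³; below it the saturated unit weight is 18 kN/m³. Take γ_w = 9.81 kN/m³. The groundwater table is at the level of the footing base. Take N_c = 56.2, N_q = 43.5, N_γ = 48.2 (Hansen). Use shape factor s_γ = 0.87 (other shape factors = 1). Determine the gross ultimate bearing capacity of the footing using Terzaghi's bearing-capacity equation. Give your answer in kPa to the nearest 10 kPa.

q = γ·D_f = 16.1 × 2.23 = 35.903 kPa.
For the ½γBN_γ term take γ' = 18 − 9.81 = 8.19 kN/m³ (soil below base is submerged).
q·N_q = 35.903 × 43.5 = 1561.8 kPa
0.5·γ·B·N_γ·s_γ = 0.5 × 8.19 × 3.45 × 48.2 × 0.87 = 592.43 kPa
q_ult = 1561.8 + 592.43 = 2154.2 kPa.

q_ult ≈ 2150 kPa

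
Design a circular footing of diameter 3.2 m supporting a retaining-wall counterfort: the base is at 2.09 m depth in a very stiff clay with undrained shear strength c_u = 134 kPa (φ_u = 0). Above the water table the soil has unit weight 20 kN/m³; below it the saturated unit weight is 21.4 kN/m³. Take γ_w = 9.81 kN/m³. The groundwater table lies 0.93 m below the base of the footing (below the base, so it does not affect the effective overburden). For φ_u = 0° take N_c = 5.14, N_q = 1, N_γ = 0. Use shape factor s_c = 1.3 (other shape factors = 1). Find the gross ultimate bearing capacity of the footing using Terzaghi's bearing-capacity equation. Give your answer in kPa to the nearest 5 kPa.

q = γ·D_f = 20 × 2.09 = 41.8 kPa.
c·N_c·s_c = 134 × 5.14 × 1.3 = 895.39 kPa
q·N_q = 41.8 × 1 = 41.8 kPa
q_ult = 895.39 + 41.8 = 937.19 kPa.

q_ult ≈ 935 kPa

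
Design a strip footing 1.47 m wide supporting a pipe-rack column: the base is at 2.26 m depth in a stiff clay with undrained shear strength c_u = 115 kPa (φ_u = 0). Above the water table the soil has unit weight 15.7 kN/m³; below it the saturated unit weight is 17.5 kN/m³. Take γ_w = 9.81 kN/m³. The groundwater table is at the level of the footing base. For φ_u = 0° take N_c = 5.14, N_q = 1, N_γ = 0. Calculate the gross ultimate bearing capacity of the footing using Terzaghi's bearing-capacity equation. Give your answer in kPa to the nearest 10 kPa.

Overburden at base level: q = 15.7 × 2.26 = 35.482 kPa.
Cohesion term c·N_c = 115 × 5.14 = 591.1 kPa; surcharge term q·N_q = 35.482 × 1 = 35.482 kPa.
q_ult = 591.1 + 35.482 = 626.58 kPa.

q_ult ≈ 630 kPa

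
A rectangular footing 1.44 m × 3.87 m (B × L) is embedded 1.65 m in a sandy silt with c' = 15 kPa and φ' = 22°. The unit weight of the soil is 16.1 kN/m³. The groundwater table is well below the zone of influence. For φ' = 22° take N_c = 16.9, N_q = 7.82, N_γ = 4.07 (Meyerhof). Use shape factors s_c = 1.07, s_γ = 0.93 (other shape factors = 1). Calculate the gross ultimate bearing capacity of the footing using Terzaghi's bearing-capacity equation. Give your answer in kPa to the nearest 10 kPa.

q_ult ≈ 520 kPa

Effective surcharge at the founding depth q = γ·D_f = 16.1 × 1.65 = 26.565 kPa.
q_ult = c·N_c·s_c + q·N_q + 0.5·γ·B·N_γ·s_γ
     = 15 × 16.9 × 1.07 + 26.565 × 7.82 + 0.5 × 16.1 × 1.44 × 4.07 × 0.93
     = 271.25 + 207.74 + 43.877 = 522.86 kPa.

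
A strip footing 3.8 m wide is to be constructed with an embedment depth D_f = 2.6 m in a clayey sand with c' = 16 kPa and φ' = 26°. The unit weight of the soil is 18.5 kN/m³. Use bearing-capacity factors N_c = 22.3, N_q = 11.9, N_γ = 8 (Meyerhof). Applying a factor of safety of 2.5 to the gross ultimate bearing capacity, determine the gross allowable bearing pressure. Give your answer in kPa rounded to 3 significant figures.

q = γ·D_f = 18.5 × 2.6 = 48.1 kPa.
c·N_c = 16 × 22.3 = 356.8 kPa
q·N_q = 48.1 × 11.9 = 572.39 kPa
0.5·γ·B·N_γ = 0.5 × 18.5 × 3.8 × 8 = 281.2 kPa
q_ult = 356.8 + 572.39 + 281.2 = 1210.4 kPa.
q_all = q_ult / FS = 1210.4 / 2.5 = 484.16 kPa.

q_all ≈ 484 kPa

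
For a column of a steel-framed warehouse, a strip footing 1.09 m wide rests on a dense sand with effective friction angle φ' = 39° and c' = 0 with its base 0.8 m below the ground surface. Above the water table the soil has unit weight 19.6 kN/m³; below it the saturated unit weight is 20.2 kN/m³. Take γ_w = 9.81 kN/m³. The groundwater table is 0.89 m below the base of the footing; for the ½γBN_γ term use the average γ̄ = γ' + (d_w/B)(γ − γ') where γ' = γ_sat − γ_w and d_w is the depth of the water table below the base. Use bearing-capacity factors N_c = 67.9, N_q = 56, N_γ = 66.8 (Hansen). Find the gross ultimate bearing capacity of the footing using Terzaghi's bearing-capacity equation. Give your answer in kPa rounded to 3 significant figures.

Overburden at base level: q = 19.6 × 0.8 = 15.68 kPa.
The water table is 0.89 m below the base (< B = 1.09 m), so the ½γBN_γ term uses γ̄ = γ' + (d_w/B)(γ − γ') = 10.39 + (0.89/1.09)(19.6 − 10.39) = 17.91 kN/m³.
Surcharge term q·N_q = 15.68 × 56 = 878.08 kPa; self-weight term 0.5·γ·B·N_γ = 0.5 × 17.91 × 1.09 × 66.8 = 652.03 kPa.
q_ult = 878.08 + 652.03 = 1530.1 kPa.

q_ult ≈ 1530 kPa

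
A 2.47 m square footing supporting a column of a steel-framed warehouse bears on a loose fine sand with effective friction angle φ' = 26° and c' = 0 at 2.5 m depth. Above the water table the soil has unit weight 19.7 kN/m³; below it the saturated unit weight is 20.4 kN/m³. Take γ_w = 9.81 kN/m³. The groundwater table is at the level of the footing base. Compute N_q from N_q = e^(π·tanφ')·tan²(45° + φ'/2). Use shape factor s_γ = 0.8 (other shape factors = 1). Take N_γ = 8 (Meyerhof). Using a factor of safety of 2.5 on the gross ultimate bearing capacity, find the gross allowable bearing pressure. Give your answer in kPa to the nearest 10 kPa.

N_q = e^(π·tan26°)·tan²(58°) = 11.85.
q = γ·D_f = 19.7 × 2.5 = 49.25 kPa.
For the ½γBN_γ term take γ' = 20.4 − 9.81 = 10.59 kN/m³ (soil below base is submerged).
q·N_q = 49.25 × 11.854 = 583.82 kPa
0.5·γ·B·N_γ·s_γ = 0.5 × 10.59 × 2.47 × 8 × 0.8 = 83.703 kPa
q_ult = 583.82 + 83.703 = 667.52 kPa.
q_all = 667.52 / 2.5 = 267.01 kPa.

q_all ≈ 270 kPa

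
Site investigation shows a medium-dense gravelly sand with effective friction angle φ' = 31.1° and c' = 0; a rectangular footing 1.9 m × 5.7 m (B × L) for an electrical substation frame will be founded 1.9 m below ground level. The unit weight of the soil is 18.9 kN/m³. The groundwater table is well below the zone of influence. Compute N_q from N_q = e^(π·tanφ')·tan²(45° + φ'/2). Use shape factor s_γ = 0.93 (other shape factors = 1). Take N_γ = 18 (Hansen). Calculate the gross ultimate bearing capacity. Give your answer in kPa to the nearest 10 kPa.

tan31.1° = 0.6032, so N_q = e^(π×0.6032)·tan²(60.55°) = 6.653 × 3.137 = 20.87.
q = γ·D_f = 18.9 × 1.9 = 35.91 kPa.
q·N_q = 35.91 × 20.87 = 749.45 kPa
0.5·γ·B·N_γ·s_γ = 0.5 × 18.9 × 1.9 × 18 × 0.93 = 300.57 kPa
q_ult = 749.45 + 300.57 = 1050 kPa.

q_ult ≈ 1050 kPa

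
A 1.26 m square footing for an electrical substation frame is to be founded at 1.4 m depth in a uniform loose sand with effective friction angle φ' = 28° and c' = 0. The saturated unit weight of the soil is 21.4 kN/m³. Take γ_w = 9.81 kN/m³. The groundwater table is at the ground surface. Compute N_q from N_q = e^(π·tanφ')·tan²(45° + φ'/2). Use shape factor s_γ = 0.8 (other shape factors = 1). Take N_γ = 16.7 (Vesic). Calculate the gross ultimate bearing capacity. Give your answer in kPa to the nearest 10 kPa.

tan28° = 0.5317, so N_q = e^(π×0.5317)·tan²(59°) = 5.314 × 2.77 = 14.72.
Water table at ground surface, so effective unit weight γ' = 21.4 − 9.81 = 11.59 kN/m³ is used throughout; overburden q = 11.59 × 1.4 = 16.226 kPa; the same γ' applies in the ½γBN_γ term.
Surcharge term q·N_q = 16.226 × 14.72 = 238.84 kPa; self-weight term 0.5·γ·B·N_γ·s_γ = 0.5 × 11.59 × 1.26 × 16.7 × 0.8 = 97.551 kPa.
q_ult = 238.84 + 97.551 = 336.4 kPa.

q_ult ≈ 340 kPa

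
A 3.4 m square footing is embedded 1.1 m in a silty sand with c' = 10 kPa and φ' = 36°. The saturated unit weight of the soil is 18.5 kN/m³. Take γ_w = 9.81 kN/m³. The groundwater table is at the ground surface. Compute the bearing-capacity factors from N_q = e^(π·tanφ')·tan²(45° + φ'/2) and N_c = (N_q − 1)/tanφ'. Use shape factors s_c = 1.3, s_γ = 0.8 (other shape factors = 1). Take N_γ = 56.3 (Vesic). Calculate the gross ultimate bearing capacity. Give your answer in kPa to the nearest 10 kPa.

tan36° = 0.7265, so N_q = e^(π×0.7265)·tan²(63°) = 9.801 × 3.852 = 37.75.
N_c = (37.75 − 1)/tan36° = 50.59.
γ' = 18.5 − 9.81 = 8.69 kN/m³ (submerged throughout). q = 8.69 × 1.1 = 9.559 kPa; the same γ' applies in the ½γBN_γ term.
c·N_c·s_c = 10 × 50.585 × 1.3 = 657.61 kPa
q·N_q = 9.559 × 37.752 = 360.88 kPa
0.5·γ·B·N_γ·s_γ = 0.5 × 8.69 × 3.4 × 56.3 × 0.8 = 665.38 kPa
q_ult = 657.61 + 360.88 + 665.38 = 1683.9 kPa.

q_ult ≈ 1680 kPa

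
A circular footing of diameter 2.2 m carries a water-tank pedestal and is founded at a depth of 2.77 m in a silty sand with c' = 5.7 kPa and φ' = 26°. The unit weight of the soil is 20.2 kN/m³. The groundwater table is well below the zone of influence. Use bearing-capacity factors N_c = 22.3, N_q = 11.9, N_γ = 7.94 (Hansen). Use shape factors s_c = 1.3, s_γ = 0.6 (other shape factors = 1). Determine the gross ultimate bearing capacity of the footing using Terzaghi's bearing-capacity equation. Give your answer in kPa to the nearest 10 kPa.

q_ult ≈ 940 kPa

Overburden at base level: q = 20.2 × 2.77 = 55.954 kPa.
Cohesion term c·N_c·s_c = 5.7 × 22.3 × 1.3 = 165.24 kPa; surcharge term q·N_q = 55.954 × 11.9 = 665.85 kPa; self-weight term 0.5·γ·B·N_γ·s_γ = 0.5 × 20.2 × 2.2 × 7.94 × 0.6 = 105.86 kPa.
q_ult = 165.24 + 665.85 + 105.86 = 936.95 kPa.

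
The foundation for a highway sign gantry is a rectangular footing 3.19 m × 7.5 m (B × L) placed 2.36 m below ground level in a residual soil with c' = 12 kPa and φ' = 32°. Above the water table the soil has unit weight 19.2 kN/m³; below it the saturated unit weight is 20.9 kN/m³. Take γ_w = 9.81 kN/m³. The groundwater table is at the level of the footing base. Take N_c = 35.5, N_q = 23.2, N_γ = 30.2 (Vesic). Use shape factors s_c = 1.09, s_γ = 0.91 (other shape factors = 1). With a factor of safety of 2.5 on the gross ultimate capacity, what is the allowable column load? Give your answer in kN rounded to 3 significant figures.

q = γ·D_f = 19.2 × 2.36 = 45.312 kPa.
For the ½γBN_γ term take γ' = 20.9 − 9.81 = 11.09 kN/m³ (soil below base is submerged).
c·N_c·s_c = 12 × 35.5 × 1.09 = 464.34 kPa
q·N_q = 45.312 × 23.2 = 1051.2 kPa
0.5·γ·B·N_γ·s_γ = 0.5 × 11.09 × 3.19 × 30.2 × 0.91 = 486.12 kPa
q_ult = 464.34 + 1051.2 + 486.12 = 2001.7 kPa.
Gross allowable pressure q_all = 2001.7 / 2.5 = 800.68 kPa.
Footing area = 23.925 m², so allowable column load = 800.68 × 23.925 = 19156 kN.

P_all ≈ 19200 kN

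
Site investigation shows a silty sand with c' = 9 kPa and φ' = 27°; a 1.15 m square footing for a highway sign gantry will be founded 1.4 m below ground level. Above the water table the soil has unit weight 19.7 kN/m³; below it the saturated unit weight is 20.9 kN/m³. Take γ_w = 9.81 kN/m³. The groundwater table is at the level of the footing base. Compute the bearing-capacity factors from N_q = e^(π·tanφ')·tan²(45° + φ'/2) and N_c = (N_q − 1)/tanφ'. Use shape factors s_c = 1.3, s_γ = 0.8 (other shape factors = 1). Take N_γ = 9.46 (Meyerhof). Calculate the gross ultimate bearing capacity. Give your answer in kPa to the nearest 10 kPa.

tan27° = 0.5095, so N_q = e^(π×0.5095)·tan²(58.5°) = 4.957 × 2.663 = 13.2.
N_c = (13.2 − 1)/tan27° = 23.94.
q = γ·D_f = 19.7 × 1.4 = 27.58 kPa.
For the ½γBN_γ term take γ' = 20.9 − 9.81 = 11.09 kN/m³ (soil below base is submerged).
c·N_c·s_c = 9 × 23.942 × 1.3 = 280.12 kPa
q·N_q = 27.58 × 13.199 = 364.03 kPa
0.5·γ·B·N_γ·s_γ = 0.5 × 11.09 × 1.15 × 9.46 × 0.8 = 48.259 kPa
q_ult = 280.12 + 364.03 + 48.259 = 692.42 kPa.

q_ult ≈ 690 kPa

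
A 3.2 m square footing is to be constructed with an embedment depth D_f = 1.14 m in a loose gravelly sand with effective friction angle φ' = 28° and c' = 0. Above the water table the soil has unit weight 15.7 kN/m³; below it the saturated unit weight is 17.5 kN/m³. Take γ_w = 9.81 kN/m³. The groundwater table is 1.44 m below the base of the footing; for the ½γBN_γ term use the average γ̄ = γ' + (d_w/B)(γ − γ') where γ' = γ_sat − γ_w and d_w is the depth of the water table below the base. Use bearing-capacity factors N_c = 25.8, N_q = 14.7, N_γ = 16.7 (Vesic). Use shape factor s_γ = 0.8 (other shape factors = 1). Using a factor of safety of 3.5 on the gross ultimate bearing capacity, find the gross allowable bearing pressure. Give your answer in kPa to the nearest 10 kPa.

Overburden at base level: q = 15.7 × 1.14 = 17.898 kPa.
The water table is 1.44 m below the base (< B = 3.2 m), so the ½γBN_γ term uses γ̄ = γ' + (d_w/B)(γ − γ') = 7.69 + (1.44/3.2)(15.7 − 7.69) = 11.294 kN/m³.
Surcharge term q·N_q = 17.898 × 14.7 = 263.1 kPa; self-weight term 0.5·γ·B·N_γ·s_γ = 0.5 × 11.294 × 3.2 × 16.7 × 0.8 = 241.43 kPa.
q_ult = 263.1 + 241.43 = 504.53 kPa.
q_all = 504.53 / 3.5 = 144.15 kPa.

q_all ≈ 140 kPa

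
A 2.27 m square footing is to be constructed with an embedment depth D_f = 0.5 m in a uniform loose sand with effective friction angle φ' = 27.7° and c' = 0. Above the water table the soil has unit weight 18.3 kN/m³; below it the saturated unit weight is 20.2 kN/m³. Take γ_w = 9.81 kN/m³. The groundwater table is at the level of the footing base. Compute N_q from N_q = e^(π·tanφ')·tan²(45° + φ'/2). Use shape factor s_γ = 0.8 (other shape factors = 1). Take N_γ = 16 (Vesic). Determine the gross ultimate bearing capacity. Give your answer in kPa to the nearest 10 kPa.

tan27.7° = 0.525, so N_q = e^(π×0.525)·tan²(58.85°) = 5.204 × 2.737 = 14.24.
Effective surcharge at the founding depth q = γ·D_f = 18.3 × 0.5 = 9.15 kPa.
The water table coincides with the base, so in the self-weight term γ → γ' = 10.39 kN/m³.
q_ult = q·N_q + 0.5·γ·B·N_γ·s_γ
     = 9.15 × 14.244 + 0.5 × 10.39 × 2.27 × 16 × 0.8
     = 130.33 + 150.95 = 281.28 kPa.

q_ult ≈ 280 kPa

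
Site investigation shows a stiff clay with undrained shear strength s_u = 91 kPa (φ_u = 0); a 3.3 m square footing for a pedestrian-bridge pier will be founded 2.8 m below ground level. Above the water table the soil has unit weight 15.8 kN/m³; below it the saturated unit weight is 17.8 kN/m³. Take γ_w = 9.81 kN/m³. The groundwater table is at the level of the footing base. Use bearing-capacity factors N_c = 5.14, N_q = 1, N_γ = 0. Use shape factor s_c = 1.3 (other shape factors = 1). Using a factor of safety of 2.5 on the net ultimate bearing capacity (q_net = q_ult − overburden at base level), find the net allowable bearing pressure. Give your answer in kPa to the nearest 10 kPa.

Overburden at base level: q = 15.8 × 2.8 = 44.24 kPa.
Cohesion term c·N_c·s_c = 91 × 5.14 × 1.3 = 608.06 kPa; surcharge term q·N_q = 44.24 × 1 = 44.24 kPa.
q_ult = 608.06 + 44.24 = 652.3 kPa.
q_net = 652.3 − 44.24 = 608.06 kPa.
q_all(net) = 608.06 / 2.5 = 243.22 kPa.

q_all(net) ≈ 240 kPa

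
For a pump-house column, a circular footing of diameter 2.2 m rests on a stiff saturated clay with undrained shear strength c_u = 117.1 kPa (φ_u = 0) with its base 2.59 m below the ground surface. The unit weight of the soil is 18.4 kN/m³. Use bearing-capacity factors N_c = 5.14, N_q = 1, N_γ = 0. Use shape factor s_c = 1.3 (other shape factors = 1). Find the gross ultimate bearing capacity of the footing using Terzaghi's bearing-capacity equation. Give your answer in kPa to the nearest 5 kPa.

Effective surcharge at the founding depth q = γ·D_f = 18.4 × 2.59 = 47.656 kPa.
q_ult = c·N_c·s_c + q·N_q
     = 117.1 × 5.14 × 1.3 + 47.656 × 1
     = 782.46 + 47.656 = 830.12 kPa.

q_ult ≈ 830 kPa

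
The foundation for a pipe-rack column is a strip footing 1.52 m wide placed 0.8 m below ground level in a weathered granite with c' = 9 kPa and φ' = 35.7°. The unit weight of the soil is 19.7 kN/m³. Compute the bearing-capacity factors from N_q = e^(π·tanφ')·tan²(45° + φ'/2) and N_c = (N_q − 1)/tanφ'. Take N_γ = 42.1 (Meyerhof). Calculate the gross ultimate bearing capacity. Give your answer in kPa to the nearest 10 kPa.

q_ult ≈ 1650 kPa

tan35.7° = 0.7186, so N_q = e^(π×0.7186)·tan²(62.85°) = 9.559 × 3.802 = 36.35.
N_c = (36.35 − 1)/tan35.7° = 49.19.
q = γ·D_f = 19.7 × 0.8 = 15.76 kPa.
c·N_c = 9 × 49.19 = 442.71 kPa
q·N_q = 15.76 × 36.346 = 572.82 kPa
0.5·γ·B·N_γ = 0.5 × 19.7 × 1.52 × 42.1 = 630.32 kPa
q_ult = 442.71 + 572.82 + 630.32 = 1645.8 kPa.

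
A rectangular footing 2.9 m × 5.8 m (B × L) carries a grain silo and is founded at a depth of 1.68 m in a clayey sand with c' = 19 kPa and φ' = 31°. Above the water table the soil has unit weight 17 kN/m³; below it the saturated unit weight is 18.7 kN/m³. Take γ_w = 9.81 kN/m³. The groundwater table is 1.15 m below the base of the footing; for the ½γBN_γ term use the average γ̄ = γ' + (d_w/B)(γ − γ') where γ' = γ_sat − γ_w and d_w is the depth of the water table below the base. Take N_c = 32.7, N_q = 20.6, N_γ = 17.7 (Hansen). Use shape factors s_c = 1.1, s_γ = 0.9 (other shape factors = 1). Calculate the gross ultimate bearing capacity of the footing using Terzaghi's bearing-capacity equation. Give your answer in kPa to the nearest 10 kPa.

q_ult ≈ 1550 kPa

Effective surcharge at the founding depth q = γ·D_f = 17 × 1.68 = 28.56 kPa.
With d_w = 1.15 m < B, γ̄ = 8.89 + (1.15/2.9) × (17 − 8.89) = 12.106 kN/m³.
q_ult = c·N_c·s_c + q·N_q + 0.5·γ·B·N_γ·s_γ
     = 19 × 32.7 × 1.1 + 28.56 × 20.6 + 0.5 × 12.106 × 2.9 × 17.7 × 0.9
     = 683.43 + 588.34 + 279.63 = 1551.4 kPa.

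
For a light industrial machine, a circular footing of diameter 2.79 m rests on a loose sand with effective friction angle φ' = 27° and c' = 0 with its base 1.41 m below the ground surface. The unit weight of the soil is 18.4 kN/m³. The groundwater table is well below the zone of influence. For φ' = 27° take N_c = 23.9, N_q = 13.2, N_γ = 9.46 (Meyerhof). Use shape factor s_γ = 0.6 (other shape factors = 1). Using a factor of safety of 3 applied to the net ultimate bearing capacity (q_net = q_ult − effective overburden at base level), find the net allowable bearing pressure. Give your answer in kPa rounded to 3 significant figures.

q_all(net) ≈ 154 kPa

q = γ·D_f = 18.4 × 1.41 = 25.944 kPa.
q·N_q = 25.944 × 13.2 = 342.46 kPa
0.5·γ·B·N_γ·s_γ = 0.5 × 18.4 × 2.79 × 9.46 × 0.6 = 145.69 kPa
q_ult = 342.46 + 145.69 = 488.15 kPa.
Net ultimate: q_net = 488.15 − 25.944 = 462.21 kPa.
q_all(net) = 462.21 / 3 = 154.07 kPa.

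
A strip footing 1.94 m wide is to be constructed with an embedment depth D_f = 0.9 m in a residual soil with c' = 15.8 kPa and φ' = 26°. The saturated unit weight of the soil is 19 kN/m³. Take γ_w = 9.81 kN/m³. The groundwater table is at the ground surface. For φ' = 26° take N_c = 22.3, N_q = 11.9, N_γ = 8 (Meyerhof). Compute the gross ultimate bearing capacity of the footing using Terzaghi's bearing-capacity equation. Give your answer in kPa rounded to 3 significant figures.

γ' = 19 − 9.81 = 9.19 kN/m³ (submerged throughout). q = 9.19 × 0.9 = 8.271 kPa; the same γ' applies in the ½γBN_γ term.
c·N_c = 15.8 × 22.3 = 352.34 kPa
q·N_q = 8.271 × 11.9 = 98.425 kPa
0.5·γ·B·N_γ = 0.5 × 9.19 × 1.94 × 8 = 71.314 kPa
q_ult = 352.34 + 98.425 + 71.314 = 522.08 kPa.

q_ult ≈ 522 kPa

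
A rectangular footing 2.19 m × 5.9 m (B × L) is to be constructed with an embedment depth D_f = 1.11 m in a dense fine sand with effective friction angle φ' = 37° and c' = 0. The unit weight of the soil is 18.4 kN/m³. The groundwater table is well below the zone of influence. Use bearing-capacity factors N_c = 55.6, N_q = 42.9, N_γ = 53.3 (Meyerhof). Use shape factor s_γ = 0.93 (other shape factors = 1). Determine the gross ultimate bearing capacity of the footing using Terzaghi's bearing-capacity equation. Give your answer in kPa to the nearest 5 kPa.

q_ult ≈ 1875 kPa

Overburden at base level: q = 18.4 × 1.11 = 20.424 kPa.
Surcharge term q·N_q = 20.424 × 42.9 = 876.19 kPa; self-weight term 0.5·γ·B·N_γ·s_γ = 0.5 × 18.4 × 2.19 × 53.3 × 0.93 = 998.72 kPa.
q_ult = 876.19 + 998.72 = 1874.9 kPa.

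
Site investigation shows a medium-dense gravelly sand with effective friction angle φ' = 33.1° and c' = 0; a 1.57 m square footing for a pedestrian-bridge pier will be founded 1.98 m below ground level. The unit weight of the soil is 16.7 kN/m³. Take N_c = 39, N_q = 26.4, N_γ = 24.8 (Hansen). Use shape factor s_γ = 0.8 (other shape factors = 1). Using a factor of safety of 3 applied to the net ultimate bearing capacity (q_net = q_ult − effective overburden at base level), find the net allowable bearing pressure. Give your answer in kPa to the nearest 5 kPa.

Effective surcharge at the founding depth q = γ·D_f = 16.7 × 1.98 = 33.066 kPa.
q_ult = q·N_q + 0.5·γ·B·N_γ·s_γ
     = 33.066 × 26.4 + 0.5 × 16.7 × 1.57 × 24.8 × 0.8
     = 872.94 + 260.09 = 1133 kPa.
Net ultimate: q_net = 1133 − 33.066 = 1100 kPa.
q_all(net) = 1100 / 3 = 366.66 kPa.

q_all(net) ≈ 365 kPa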